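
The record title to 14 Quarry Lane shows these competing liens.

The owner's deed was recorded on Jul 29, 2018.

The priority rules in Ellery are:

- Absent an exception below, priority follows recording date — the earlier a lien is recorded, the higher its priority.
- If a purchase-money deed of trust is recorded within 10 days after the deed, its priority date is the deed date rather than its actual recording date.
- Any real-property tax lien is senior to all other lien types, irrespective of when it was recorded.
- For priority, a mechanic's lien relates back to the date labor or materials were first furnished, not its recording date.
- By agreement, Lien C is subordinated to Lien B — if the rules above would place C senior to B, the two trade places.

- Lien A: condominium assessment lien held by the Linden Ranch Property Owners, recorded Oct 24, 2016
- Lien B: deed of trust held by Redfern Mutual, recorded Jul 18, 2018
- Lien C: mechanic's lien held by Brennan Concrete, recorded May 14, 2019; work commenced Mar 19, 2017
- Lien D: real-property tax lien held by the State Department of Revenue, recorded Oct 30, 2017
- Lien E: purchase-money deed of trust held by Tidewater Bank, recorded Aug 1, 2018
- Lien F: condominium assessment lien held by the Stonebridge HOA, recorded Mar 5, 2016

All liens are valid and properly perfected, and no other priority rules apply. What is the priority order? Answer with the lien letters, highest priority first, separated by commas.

Adjusting effective dates: C relates back to Mar 19, 2017 (work commenced); E was recorded within the 10-day window, so its effective date is the deed date Jul 29, 2018.
D is a real-property tax lien, so it outranks all other liens regardless of date.
The other liens, earliest effective date first: F (Mar 5, 2016), A (Oct 24, 2016), C (Mar 19, 2017), B (Jul 18, 2018), E (Jul 29, 2018).
The subordination applies — C was senior to B — so C and B swap.

D, F, A, B, C, E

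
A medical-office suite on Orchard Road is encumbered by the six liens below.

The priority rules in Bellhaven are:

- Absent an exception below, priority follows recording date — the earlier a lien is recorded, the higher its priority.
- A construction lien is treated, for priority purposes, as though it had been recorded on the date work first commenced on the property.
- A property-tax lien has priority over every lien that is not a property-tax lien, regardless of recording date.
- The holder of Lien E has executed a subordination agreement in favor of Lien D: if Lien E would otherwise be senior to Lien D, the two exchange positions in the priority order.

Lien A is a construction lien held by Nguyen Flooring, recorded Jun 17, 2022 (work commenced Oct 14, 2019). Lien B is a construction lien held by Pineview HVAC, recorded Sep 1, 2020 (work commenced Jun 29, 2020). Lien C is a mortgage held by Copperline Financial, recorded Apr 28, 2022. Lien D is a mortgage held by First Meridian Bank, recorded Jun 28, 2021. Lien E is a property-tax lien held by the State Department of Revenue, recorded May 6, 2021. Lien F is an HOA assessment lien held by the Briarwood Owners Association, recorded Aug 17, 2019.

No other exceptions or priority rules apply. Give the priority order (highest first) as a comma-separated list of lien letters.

Effective dates: A relates back to Oct 14, 2019 (work commenced); B's effective date is Jun 29, 2020, when work began.
E is a property-tax lien, so it outranks all other liens regardless of date.
Among the remaining liens, by effective date: F (Aug 17, 2019), A (Oct 14, 2019), B (Jun 29, 2020), D (Jun 28, 2021), C (Apr 28, 2022).
E would otherwise be senior to D, so under the subordination agreement E and D exchange positions.

D, F, A, B, E, C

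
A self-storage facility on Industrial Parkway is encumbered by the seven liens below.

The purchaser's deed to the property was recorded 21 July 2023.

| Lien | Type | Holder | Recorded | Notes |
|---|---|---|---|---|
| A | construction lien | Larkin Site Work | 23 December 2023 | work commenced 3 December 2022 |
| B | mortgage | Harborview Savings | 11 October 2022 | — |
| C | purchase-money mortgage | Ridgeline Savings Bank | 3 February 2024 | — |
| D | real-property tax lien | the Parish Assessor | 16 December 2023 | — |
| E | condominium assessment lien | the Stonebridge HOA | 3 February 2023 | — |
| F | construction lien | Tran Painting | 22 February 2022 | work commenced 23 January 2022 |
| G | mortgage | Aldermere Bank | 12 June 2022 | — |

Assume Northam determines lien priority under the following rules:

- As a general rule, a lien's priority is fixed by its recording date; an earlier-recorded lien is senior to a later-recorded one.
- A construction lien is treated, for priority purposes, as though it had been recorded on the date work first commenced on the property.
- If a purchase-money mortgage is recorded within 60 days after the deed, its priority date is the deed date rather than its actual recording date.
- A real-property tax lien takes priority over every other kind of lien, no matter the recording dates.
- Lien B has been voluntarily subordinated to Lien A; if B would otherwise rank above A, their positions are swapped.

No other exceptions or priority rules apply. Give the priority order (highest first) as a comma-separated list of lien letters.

D, F, G, A, B, E, C

Effective dates: A relates back to 3 December 2022 (work commenced); C missed the 60-day window (197 days after the deed), so its recording date stands; F's effective date is 23 January 2022, when work began.
D is a real-property tax lien, so it outranks all other liens regardless of date.
Among the remaining liens, by effective date: F (23 January 2022), G (12 June 2022), B (11 October 2022), A (3 December 2022), E (3 February 2023), C (3 February 2024).
B would otherwise be senior to A, so under the subordination agreement B and A exchange positions.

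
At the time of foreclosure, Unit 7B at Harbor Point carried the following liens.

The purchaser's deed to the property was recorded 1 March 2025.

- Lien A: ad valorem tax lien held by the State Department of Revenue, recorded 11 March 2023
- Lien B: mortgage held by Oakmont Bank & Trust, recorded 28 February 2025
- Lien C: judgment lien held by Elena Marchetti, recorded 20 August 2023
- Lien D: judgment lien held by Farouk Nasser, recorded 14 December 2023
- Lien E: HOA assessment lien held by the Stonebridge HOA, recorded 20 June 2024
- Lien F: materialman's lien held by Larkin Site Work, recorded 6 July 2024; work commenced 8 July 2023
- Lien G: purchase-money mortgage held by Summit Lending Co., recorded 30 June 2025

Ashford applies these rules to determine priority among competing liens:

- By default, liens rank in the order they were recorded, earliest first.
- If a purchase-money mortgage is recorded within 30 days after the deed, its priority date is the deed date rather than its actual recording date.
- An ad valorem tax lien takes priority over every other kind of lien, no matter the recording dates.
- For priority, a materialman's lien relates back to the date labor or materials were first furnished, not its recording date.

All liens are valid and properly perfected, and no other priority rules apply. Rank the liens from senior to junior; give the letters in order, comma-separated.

Effective dates after the stated exceptions: F is treated as recorded 8 July 2023, the work-commencement date; G missed the 30-day window (121 days after the deed), so its recording date stands.
A is an ad valorem tax lien, so it outranks all other liens regardless of date.
Ordering the rest by effective date: F (8 July 2023), C (20 August 2023), D (14 December 2023), E (20 June 2024), B (28 February 2025), G (30 June 2025).

A, F, C, D, E, B, G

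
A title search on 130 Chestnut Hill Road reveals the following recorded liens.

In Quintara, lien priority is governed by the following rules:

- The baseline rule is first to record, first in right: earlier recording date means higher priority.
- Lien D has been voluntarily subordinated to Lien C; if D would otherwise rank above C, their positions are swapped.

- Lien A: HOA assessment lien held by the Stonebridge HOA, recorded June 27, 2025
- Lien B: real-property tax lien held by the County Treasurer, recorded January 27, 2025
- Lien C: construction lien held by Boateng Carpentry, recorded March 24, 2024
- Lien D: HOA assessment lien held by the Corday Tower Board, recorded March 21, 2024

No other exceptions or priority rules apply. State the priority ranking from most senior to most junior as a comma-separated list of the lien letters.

By effective date, earliest first: D (March 21, 2024), C (March 24, 2024), B (January 27, 2025), A (June 27, 2025).
D is senior to C before the subordination, so the two trade places.

C, D, B, A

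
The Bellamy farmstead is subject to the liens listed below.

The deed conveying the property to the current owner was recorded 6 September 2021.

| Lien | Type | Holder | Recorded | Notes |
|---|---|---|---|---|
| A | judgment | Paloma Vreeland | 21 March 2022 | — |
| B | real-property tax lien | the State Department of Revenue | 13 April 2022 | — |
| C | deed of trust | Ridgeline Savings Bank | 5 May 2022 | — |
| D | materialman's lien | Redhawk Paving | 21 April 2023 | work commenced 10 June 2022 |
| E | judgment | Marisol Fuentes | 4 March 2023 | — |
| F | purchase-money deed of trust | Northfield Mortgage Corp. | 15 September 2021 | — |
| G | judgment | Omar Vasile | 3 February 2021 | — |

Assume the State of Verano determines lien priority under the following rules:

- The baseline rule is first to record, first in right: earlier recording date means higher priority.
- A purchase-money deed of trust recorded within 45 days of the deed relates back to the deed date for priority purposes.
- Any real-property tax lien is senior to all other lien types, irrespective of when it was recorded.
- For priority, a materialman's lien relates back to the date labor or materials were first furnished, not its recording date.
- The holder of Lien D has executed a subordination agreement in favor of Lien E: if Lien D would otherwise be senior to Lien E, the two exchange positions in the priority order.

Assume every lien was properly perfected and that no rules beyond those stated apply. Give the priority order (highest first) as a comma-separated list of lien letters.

B, G, F, A, C, E, D

Effective dates: D's effective date is 10 June 2022, when work began; F was recorded within the 45-day window, so its effective date is the deed date 6 September 2021.
B is a real-property tax lien and takes priority over every other lien.
Ordering the rest by effective date: G (3 February 2021), F (6 September 2021), A (21 March 2022), C (5 May 2022), D (10 June 2022), E (4 March 2023).
D would otherwise be senior to E, so under the subordination agreement D and E exchange positions.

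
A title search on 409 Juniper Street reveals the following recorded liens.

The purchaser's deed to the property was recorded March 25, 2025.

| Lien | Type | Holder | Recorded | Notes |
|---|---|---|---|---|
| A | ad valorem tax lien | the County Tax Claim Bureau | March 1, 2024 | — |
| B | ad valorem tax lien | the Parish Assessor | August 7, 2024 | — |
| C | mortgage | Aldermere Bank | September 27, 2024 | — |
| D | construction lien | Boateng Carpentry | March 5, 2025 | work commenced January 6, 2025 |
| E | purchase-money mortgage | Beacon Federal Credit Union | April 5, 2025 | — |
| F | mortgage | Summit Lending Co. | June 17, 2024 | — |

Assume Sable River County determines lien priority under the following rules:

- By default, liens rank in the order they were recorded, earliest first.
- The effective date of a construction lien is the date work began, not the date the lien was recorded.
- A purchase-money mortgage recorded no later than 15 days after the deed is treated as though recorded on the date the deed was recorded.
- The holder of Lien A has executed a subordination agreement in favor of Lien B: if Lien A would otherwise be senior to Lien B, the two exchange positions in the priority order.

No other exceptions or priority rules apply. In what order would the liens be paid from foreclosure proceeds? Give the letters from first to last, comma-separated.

B, F, A, C, D, E

Effective dates: D is treated as recorded January 6, 2025, the work-commencement date; E's effective date is the deed date, March 25, 2025.
Sorted by effective date: A (March 1, 2024), F (June 17, 2024), B (August 7, 2024), C (September 27, 2024), D (January 6, 2025), E (March 25, 2025).
Because A would otherwise rank above B, the subordination swaps them.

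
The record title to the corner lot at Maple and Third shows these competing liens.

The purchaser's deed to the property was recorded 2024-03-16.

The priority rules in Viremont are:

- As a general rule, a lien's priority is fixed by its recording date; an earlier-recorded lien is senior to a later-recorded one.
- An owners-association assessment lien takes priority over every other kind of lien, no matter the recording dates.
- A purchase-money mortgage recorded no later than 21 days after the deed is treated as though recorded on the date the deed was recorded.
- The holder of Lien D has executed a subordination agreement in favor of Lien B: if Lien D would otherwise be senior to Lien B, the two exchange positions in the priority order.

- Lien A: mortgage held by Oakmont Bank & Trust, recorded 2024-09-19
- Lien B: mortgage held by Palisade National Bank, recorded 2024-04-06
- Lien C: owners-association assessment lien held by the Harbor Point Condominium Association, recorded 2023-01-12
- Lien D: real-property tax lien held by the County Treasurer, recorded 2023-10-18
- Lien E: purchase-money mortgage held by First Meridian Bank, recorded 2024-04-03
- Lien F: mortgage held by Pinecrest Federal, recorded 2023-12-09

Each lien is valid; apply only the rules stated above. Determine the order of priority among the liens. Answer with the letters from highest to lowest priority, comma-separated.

First, effective dates: E relates back to the deed date 2024-03-16.
As an owners-association assessment lien, C is senior to every other lien.
Remaining liens by effective date: D (2023-10-18), F (2023-12-09), E (2024-03-16), B (2024-04-06), A (2024-09-19).
D would otherwise be senior to B, so under the subordination agreement D and B exchange positions.

C, B, F, E, D, A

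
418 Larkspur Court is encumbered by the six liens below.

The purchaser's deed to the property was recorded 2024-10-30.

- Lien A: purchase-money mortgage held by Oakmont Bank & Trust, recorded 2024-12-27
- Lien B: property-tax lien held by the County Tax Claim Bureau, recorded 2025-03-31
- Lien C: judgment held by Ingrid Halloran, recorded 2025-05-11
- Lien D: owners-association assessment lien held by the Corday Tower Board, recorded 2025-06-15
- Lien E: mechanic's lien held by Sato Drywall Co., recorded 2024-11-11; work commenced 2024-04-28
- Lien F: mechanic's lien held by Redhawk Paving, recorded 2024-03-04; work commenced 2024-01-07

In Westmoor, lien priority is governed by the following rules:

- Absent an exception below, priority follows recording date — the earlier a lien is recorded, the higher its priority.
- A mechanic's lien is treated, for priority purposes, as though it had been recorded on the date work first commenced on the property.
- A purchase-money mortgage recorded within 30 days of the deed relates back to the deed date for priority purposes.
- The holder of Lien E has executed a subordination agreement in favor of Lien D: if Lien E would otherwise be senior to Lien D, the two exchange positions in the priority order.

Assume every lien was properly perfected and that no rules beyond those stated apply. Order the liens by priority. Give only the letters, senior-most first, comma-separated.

Effective dates after the stated exceptions: A was recorded 58 days after the deed, outside the 30-day window, so it keeps its recording date; E's effective date is 2024-04-28, when work began; F is treated as recorded 2024-01-07, the work-commencement date.
By effective date, earliest first: F (2024-01-07), E (2024-04-28), A (2024-12-27), B (2025-03-31), C (2025-05-11), D (2025-06-15).
The subordination applies — E was senior to D — so E and D swap.

F, D, A, B, C, E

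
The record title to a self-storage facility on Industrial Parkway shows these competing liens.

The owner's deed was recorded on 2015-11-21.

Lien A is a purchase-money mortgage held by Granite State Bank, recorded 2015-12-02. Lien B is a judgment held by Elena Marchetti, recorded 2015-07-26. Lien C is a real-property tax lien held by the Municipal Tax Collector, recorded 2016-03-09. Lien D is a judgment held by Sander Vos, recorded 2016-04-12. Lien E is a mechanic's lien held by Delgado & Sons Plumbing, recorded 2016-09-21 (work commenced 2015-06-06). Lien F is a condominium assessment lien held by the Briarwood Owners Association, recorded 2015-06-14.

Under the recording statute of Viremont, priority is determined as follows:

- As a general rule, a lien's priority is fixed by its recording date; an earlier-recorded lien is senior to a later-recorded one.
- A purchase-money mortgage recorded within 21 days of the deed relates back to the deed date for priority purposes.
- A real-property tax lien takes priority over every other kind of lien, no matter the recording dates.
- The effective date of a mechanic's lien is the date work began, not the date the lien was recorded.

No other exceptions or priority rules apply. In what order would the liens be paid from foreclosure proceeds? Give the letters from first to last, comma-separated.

C, E, F, B, A, D

First, effective dates: A was recorded within the 21-day window, so its effective date is the deed date 2015-11-21; E is treated as recorded 2015-06-06, the work-commencement date.
C is a real-property tax lien, so it outranks all other liens regardless of date.
Among the remaining liens, by effective date: E (2015-06-06), F (2015-06-14), B (2015-07-26), A (2015-11-21), D (2016-04-12).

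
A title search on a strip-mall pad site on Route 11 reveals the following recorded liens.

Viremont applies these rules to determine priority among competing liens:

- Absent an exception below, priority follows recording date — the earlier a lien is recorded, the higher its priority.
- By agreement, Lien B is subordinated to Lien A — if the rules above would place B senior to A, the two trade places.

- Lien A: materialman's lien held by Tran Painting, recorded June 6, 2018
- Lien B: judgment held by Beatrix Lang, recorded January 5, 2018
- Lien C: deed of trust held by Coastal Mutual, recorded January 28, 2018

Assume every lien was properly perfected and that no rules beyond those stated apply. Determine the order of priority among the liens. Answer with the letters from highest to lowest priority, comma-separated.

A, C, B

By effective date, earliest first: B (January 5, 2018), C (January 28, 2018), A (June 6, 2018).
B would otherwise be senior to A, so under the subordination agreement B and A exchange positions.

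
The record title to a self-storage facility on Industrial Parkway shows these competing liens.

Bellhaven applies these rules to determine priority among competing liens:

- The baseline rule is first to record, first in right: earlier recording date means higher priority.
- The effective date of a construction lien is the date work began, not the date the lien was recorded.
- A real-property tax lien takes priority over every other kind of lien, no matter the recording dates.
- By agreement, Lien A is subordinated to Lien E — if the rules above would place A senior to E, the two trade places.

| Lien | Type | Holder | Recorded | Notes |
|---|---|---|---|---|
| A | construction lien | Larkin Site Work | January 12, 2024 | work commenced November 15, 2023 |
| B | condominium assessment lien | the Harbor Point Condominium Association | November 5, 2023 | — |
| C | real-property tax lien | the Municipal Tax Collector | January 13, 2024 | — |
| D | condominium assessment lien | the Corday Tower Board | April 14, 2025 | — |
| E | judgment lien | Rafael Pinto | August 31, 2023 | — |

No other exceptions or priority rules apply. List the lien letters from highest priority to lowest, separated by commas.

C, E, B, A, D

Adjusting effective dates: A is treated as recorded November 15, 2023, the work-commencement date.
C is a real-property tax lien, so it outranks all other liens regardless of date.
Remaining liens by effective date: E (August 31, 2023), B (November 5, 2023), A (November 15, 2023), D (April 14, 2025).
A is already junior to E, so the subordination agreement changes nothing.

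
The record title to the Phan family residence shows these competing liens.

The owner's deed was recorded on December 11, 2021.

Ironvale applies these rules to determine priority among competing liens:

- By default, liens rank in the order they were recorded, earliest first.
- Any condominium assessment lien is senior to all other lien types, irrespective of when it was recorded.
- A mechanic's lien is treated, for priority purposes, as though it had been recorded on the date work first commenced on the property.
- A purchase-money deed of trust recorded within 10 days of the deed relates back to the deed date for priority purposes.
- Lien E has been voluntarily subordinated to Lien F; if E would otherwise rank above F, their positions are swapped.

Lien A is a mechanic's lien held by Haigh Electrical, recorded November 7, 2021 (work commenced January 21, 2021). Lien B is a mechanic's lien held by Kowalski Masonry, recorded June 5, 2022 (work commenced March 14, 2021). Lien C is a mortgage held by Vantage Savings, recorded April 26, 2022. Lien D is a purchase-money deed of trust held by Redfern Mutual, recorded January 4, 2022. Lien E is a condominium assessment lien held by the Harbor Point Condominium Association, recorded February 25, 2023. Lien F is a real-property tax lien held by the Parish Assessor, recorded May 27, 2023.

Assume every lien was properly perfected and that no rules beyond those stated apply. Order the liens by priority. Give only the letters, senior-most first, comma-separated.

Effective dates after the stated exceptions: A is treated as recorded January 21, 2021, the work-commencement date; B is treated as recorded March 14, 2021, the work-commencement date; D was recorded 24 days after the deed, outside the 10-day window, so it keeps its recording date.
E is a condominium assessment lien and takes priority over every other lien.
Remaining liens by effective date: A (January 21, 2021), B (March 14, 2021), D (January 4, 2022), C (April 26, 2022), F (May 27, 2023).
E would otherwise be senior to F, so under the subordination agreement E and F exchange positions.

F, A, B, D, C, E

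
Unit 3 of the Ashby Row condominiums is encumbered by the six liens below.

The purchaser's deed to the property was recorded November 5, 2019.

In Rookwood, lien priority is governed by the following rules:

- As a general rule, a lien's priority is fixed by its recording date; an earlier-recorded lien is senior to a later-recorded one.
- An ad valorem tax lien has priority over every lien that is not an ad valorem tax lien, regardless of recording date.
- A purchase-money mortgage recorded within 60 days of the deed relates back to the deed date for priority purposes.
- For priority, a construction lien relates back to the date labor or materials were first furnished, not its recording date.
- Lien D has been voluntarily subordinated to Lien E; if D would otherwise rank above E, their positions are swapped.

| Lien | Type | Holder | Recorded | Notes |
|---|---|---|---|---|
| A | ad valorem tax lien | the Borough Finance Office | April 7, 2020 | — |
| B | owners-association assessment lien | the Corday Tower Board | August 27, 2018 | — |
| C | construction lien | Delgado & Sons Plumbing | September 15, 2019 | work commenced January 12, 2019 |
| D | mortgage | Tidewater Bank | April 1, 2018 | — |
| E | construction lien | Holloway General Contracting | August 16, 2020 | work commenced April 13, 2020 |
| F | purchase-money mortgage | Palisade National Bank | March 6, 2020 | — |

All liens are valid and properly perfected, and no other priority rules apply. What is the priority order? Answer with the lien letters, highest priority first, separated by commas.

A, E, B, C, F, D

Effective dates after the stated exceptions: C's effective date is January 12, 2019, when work began; E's effective date is April 13, 2020, when work began; F was recorded 122 days after the deed — beyond 60 days — so no relation-back applies.
A, as an ad valorem tax lien, has superpriority and ranks first.
Remaining liens by effective date: D (April 1, 2018), B (August 27, 2018), C (January 12, 2019), F (March 6, 2020), E (April 13, 2020).
Because D would otherwise rank above E, the subordination swaps them.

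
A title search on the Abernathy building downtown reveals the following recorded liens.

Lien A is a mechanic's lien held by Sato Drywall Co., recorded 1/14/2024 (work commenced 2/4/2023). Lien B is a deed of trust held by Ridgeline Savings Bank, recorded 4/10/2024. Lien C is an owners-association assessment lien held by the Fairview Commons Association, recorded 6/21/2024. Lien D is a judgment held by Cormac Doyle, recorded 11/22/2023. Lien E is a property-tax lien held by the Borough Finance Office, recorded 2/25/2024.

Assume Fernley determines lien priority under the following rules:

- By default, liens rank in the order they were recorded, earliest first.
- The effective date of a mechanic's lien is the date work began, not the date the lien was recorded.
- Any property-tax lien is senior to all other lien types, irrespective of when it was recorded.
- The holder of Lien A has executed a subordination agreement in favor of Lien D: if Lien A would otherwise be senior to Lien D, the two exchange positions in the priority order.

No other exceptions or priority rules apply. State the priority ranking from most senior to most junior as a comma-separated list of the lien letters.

E, D, A, B, C

Effective dates: A is treated as recorded 2/4/2023, the work-commencement date.
E is a property-tax lien, so it outranks all other liens regardless of date.
The other liens, earliest effective date first: A (2/4/2023), D (11/22/2023), B (4/10/2024), C (6/21/2024).
A is senior to D before the subordination, so the two trade places.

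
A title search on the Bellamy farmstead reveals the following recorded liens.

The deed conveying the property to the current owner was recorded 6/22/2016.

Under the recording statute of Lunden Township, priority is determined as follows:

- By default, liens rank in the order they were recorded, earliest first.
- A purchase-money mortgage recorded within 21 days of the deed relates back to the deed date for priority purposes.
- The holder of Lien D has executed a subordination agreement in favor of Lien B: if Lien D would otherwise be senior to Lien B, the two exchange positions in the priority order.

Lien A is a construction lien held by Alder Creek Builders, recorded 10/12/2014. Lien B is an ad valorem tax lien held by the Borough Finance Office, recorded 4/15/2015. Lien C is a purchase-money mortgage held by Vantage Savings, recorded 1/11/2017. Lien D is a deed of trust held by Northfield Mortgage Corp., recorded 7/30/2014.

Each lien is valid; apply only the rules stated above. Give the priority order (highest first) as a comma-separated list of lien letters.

Effective dates after the stated exceptions: C was recorded 203 days after the deed, outside the 21-day window, so it keeps its recording date.
Sorted by effective date: D (7/30/2014), A (10/12/2014), B (4/15/2015), C (1/11/2017).
The subordination applies — D was senior to B — so D and B swap.

B, A, D, C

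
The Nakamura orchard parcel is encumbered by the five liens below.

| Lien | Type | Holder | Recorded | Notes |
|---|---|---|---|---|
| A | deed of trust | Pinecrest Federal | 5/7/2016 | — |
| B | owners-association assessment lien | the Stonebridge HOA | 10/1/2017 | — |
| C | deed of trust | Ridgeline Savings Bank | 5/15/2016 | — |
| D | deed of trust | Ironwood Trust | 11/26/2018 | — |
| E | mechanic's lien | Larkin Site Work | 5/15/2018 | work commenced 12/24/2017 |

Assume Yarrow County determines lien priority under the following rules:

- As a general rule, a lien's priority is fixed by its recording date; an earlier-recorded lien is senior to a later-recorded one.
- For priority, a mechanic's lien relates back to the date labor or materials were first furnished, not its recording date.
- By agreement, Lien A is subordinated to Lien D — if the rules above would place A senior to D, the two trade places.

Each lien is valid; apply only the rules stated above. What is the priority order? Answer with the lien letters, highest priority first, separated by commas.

First, effective dates: E's effective date is 12/24/2017, when work began.
By effective date: A (5/7/2016), C (5/15/2016), B (10/1/2017), E (12/24/2017), D (11/26/2018).
A is senior to D before the subordination, so the two trade places.

D, C, B, E, A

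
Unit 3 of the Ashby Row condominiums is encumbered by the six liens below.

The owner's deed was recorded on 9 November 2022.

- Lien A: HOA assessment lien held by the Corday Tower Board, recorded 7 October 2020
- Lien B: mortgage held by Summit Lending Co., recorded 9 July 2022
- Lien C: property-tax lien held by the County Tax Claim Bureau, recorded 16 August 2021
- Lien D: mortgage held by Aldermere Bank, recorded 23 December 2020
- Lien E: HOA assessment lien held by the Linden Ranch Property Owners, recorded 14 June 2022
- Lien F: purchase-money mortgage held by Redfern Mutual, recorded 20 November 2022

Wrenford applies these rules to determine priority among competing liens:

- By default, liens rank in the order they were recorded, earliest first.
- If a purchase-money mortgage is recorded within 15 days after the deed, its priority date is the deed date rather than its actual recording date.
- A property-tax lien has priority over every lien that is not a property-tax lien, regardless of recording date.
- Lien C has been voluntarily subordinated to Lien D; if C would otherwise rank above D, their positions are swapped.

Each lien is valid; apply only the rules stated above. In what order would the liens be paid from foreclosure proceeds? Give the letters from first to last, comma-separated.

First, effective dates: F was recorded within the 15-day window, so its effective date is the deed date 9 November 2022.
C is a property-tax lien, so it outranks all other liens regardless of date.
Ordering the rest by effective date: A (7 October 2020), D (23 December 2020), E (14 June 2022), B (9 July 2022), F (9 November 2022).
C would otherwise be senior to D, so under the subordination agreement C and D exchange positions.

D, A, C, E, B, F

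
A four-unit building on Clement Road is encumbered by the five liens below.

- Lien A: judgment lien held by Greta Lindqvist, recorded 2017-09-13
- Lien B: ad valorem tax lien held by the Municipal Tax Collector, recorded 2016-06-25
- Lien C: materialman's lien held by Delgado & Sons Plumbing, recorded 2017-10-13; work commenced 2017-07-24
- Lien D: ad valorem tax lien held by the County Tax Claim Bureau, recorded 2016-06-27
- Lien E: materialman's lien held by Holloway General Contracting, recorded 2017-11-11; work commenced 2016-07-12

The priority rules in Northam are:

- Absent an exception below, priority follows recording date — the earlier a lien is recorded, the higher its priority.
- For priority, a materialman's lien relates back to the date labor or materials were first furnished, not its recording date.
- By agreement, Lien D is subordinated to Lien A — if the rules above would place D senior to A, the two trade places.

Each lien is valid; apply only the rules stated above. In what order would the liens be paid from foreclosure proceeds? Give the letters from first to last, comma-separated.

Effective dates: C relates back to 2017-07-24 (work commenced); E relates back to 2016-07-12 (work commenced).
Ordering by effective date: B (2016-06-25), D (2016-06-27), E (2016-07-12), C (2017-07-24), A (2017-09-13).
Because D would otherwise rank above A, the subordination swaps them.

B, A, E, C, D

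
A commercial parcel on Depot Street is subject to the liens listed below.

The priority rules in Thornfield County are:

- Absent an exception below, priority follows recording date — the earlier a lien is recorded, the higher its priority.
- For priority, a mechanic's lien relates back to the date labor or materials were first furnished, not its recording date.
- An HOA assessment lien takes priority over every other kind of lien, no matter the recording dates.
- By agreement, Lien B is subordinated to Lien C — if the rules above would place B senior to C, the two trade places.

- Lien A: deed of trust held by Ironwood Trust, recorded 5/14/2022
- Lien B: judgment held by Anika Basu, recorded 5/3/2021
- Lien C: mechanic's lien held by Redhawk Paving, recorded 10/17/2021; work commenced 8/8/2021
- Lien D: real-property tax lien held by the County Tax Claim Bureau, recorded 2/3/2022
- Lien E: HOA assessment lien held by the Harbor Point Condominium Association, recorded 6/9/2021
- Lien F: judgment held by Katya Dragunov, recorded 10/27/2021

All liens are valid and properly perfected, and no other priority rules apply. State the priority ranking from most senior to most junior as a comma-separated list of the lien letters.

E, C, B, F, D, A

Effective dates: C relates back to 8/8/2021 (work commenced).
E, as an HOA assessment lien, has superpriority and ranks first.
Among the remaining liens, by effective date: B (5/3/2021), C (8/8/2021), F (10/27/2021), D (2/3/2022), A (5/14/2022).
B would otherwise be senior to C, so under the subordination agreement B and C exchange positions.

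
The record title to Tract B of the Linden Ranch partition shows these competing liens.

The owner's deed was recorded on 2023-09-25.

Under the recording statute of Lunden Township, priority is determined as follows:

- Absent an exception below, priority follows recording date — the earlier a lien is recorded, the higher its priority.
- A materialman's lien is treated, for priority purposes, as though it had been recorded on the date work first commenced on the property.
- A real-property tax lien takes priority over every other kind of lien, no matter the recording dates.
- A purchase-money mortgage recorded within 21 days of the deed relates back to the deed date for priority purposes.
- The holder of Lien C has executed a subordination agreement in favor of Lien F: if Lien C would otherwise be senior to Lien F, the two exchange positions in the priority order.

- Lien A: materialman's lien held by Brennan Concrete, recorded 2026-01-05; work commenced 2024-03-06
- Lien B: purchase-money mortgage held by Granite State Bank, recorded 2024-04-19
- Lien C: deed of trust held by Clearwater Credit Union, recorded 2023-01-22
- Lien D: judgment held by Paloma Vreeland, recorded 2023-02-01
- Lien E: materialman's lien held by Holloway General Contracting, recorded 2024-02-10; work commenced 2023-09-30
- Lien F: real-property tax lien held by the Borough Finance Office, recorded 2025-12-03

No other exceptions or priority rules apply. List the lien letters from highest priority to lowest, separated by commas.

Effective dates: A is treated as recorded 2024-03-06, the work-commencement date; B was recorded 207 days after the deed — beyond 21 days — so no relation-back applies; E's effective date is 2023-09-30, when work began.
As a real-property tax lien, F is senior to every other lien.
Ordering the rest by effective date: C (2023-01-22), D (2023-02-01), E (2023-09-30), A (2024-03-06), B (2024-04-19).
C already ranks below F; the subordination has no effect.

F, C, D, E, A, B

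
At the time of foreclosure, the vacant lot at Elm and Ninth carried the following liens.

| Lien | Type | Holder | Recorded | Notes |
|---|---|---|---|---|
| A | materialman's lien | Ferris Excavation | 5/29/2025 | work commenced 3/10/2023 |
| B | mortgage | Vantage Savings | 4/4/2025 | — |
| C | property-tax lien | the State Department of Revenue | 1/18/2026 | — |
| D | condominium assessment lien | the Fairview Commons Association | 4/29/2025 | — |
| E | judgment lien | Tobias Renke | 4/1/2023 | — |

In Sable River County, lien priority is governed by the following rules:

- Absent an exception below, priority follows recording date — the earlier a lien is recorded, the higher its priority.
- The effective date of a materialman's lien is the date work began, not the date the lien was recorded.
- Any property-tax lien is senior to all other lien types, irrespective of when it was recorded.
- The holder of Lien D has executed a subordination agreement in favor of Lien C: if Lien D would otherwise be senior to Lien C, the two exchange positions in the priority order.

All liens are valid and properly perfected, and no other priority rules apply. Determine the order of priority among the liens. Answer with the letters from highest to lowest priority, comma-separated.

Adjusting effective dates: A relates back to 3/10/2023 (work commenced).
C is a property-tax lien and takes priority over every other lien.
The other liens, earliest effective date first: A (3/10/2023), E (4/1/2023), B (4/4/2025), D (4/29/2025).
D is already junior to C, so the subordination agreement changes nothing.

C, A, E, B, D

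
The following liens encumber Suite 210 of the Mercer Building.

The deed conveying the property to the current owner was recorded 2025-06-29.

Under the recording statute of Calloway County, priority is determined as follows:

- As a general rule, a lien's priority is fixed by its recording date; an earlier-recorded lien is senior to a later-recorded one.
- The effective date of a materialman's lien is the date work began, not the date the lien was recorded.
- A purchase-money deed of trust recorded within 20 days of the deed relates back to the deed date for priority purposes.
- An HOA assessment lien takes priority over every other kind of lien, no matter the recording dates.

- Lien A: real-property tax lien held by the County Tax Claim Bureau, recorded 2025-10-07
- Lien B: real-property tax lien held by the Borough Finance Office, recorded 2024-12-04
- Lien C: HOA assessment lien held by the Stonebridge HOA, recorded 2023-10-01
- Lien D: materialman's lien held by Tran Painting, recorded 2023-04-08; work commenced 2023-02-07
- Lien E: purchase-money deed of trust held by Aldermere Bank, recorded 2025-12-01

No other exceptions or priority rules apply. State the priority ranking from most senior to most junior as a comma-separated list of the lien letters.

C, D, B, A, E

Effective dates after the stated exceptions: D's effective date is 2023-02-07, when work began; E was recorded 155 days after the deed — beyond 20 days — so no relation-back applies.
As an HOA assessment lien, C is senior to every other lien.
The other liens, earliest effective date first: D (2023-02-07), B (2024-12-04), A (2025-10-07), E (2025-12-01).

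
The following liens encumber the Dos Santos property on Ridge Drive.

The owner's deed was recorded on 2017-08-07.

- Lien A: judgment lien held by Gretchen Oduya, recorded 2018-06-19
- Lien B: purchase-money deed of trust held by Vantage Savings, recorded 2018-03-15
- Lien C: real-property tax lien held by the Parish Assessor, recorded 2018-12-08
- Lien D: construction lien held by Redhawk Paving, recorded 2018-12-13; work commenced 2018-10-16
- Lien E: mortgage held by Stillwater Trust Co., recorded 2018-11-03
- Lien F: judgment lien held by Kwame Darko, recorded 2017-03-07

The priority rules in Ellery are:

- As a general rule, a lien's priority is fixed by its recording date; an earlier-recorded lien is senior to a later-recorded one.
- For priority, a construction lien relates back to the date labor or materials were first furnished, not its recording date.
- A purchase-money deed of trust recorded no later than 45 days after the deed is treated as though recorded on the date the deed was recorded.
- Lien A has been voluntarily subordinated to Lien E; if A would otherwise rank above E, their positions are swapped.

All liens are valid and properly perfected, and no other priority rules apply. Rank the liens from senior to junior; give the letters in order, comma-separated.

F, B, E, D, A, C

First, effective dates: B was recorded 220 days after the deed — beyond 45 days — so no relation-back applies; D's effective date is 2018-10-16, when work began.
Ordering by effective date: F (2017-03-07), B (2018-03-15), A (2018-06-19), D (2018-10-16), E (2018-11-03), C (2018-12-08).
The subordination applies — A was senior to E — so A and E swap.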